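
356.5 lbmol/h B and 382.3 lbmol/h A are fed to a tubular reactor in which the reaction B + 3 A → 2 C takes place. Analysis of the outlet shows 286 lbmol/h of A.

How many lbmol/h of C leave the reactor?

64.2 lbmol/h

For A: n = n₀ − 3ξ → 286 = 382.3 − 3ξ, giving ξ = 32.1 lbmol/h.
Outlet amounts (n = n₀ + ν ξ):
  B: 356.5 − 1(32.1) = 324.4
  A: 382.3 − 3(32.1) = 286
  C: 0 + 2(32.1) = 64.2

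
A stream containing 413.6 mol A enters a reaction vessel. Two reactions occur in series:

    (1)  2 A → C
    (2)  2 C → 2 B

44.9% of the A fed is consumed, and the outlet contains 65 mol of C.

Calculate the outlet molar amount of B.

Conversion of A: A consumed = 2ξ₁ = 0.449 × 413.6 → ξ₁ = 92.85 mol.
C balance: n_C = 0 + 1ξ₁ − 2ξ₂ = 65 → ξ₂ = (1·92.85 − 65)/2 = 13.93 mol.
Outlet amounts (n = n₀ + Σ ν·ξ):
  A: 413.6 − 2(92.85) = 227.9
  C: 0 + 1(92.85) − 2(13.93) = 65
  B: 0 + 2(13.93) = 27.85

27.9 mol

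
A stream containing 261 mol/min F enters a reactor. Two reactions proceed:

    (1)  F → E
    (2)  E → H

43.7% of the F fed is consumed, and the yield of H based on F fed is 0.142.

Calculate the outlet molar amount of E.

Conversion of F: F consumed = 1ξ₁ = 0.437 × 261 → ξ₁ = 114.1 mol/min.
Yield of H: 1ξ₂ / 261 = 0.142 → ξ₂ = 37.06 mol/min.
Outlet amounts (n = n₀ + Σ ν·ξ):
  F: 261 − 1(114.1) = 146.9
  E: 0 + 1(114.1) − 1(37.06) = 77
  H: 0 + 1(37.06) = 37.06

77 mol/min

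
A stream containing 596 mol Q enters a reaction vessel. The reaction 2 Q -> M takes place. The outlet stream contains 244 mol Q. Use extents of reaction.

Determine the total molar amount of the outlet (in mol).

420 mol

For Q: n = n₀ − 2ξ → 244 = 596 − 2ξ, giving ξ = 176 mol.
Outlet amounts (n = n₀ + ν ξ):
  Q: 596 − 2(176) = 244
  M: 0 + 1(176) = 176
Total out = 244 + 176 = 420 mol.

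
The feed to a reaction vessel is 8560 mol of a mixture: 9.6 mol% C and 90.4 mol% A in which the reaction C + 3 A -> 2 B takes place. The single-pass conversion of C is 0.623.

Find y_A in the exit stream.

C reacted = 0.623 × 821.8 = 512 mol; ν_C = −1, so ξ = 512/1 = 512 mol.
Outlet amounts (n = n₀ + ν ξ):
  C: 821.8 − 1(512) = 309.8
  A: 7738 − 3(512) = 6202
  B: 0 + 2(512) = 1024
Total out = 7536 mol; y_A = 6202 / 7536 = 0.823.

0.823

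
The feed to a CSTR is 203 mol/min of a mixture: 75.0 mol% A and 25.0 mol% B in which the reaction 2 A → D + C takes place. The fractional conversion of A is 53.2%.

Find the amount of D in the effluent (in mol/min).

40.5 mol/min

A reacted = 0.532 × 152.2 = 81 mol/min; ν_A = −2, so ξ = 81/2 = 40.5 mol/min.
Outlet amounts (n = n₀ + ν ξ):
  A: 152.2 − 2(40.5) = 71.25
  D: 0 + 1(40.5) = 40.5
  C: 0 + 1(40.5) = 40.5
  B: 50.75 (inert)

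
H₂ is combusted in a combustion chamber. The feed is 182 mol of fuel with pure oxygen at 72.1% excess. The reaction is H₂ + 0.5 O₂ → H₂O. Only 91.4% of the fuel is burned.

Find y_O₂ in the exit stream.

Stoichiometric O₂ = 0.5 × 182 = 91 mol; O₂ fed = 91 × 1.721 = 156.6 mol.
Fuel reacted = 0.914 × 182 → ξ = 166.3 mol.
Outlet (n = n₀ + ν ξ):
  H₂: 182 − 1(166.3) = 15.65
  O₂: 156.6 − 0.5(166.3) = 73.44
  H₂O: 0 + 1(166.3) = 166.3
Total out = 255.4 mol; y_O₂ = 73.44 / 255.4 = 0.2875.

0.287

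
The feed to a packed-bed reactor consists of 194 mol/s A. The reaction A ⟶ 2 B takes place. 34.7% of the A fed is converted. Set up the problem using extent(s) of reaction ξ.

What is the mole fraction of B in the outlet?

A reacted = 0.347 × 194 = 67.32 mol/s; ν_A = −1, so ξ = 67.32/1 = 67.32 mol/s.
Outlet amounts (n = n₀ + ν ξ):
  A: 194 − 1(67.32) = 126.7
  B: 0 + 2(67.32) = 134.6
Total out = 261.3 mol/s; y_B = 134.6 / 261.3 = 0.5152.

0.515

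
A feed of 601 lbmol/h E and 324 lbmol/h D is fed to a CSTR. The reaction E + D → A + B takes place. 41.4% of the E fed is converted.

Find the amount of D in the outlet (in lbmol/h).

75.2 lbmol/h

E reacted = 0.414 × 601 = 248.8 lbmol/h; ν_E = −1, so ξ = 248.8/1 = 248.8 lbmol/h.
Outlet amounts (n = n₀ + ν ξ):
  E: 601 − 1(248.8) = 352.2
  D: 324 − 1(248.8) = 75.19
  A: 0 + 1(248.8) = 248.8
  B: 0 + 1(248.8) = 248.8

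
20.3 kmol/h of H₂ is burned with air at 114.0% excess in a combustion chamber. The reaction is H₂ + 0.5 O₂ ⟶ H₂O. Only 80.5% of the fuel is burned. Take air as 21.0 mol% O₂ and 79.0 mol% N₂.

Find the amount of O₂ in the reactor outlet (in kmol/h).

13.6 kmol/h

Stoichiometric O₂ = 0.5 × 20.3 = 10.15 kmol/h; O₂ fed = 10.15 × 2.140 = 21.72 kmol/h.
N₂ fed = 21.72 × 79/21 = 81.71 kmol/h.
Fuel reacted = 0.805 × 20.3 → ξ = 16.34 kmol/h.
Outlet (n = n₀ + ν ξ):
  H₂: 20.3 − 1(16.34) = 3.959
  O₂: 21.72 − 0.5(16.34) = 13.55
  N₂: 81.71 (inert)
  H₂O: 0 + 1(16.34) = 16.34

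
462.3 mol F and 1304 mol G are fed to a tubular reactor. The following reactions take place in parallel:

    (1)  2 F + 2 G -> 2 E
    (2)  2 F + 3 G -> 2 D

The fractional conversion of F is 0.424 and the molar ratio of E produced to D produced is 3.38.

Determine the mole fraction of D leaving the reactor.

Conversion of F: F consumed = 0.424 × 462.3 = 196 mol = 2ξ₁ + 2ξ₂.
Selectivity: 2ξ₁ / (2ξ₂) = 3.38 → ξ₁ = 3.38 ξ₂.
Substitute: (2·3.38 + 2) ξ₂ = 196 → ξ₂ = 22.38 mol, ξ₁ = 75.63 mol.
Outlet amounts (n = n₀ + Σ ν·ξ):
  F: 462.3 − 2(75.63) − 2(22.38) = 266.3
  G: 1304 − 2(75.63) − 3(22.38) = 1086
  E: 0 + 2(75.63) = 151.3
  D: 0 + 2(22.38) = 44.75
Total out = 1548 mol; y_D = 44.75 / 1548 = 0.02891.

0.0289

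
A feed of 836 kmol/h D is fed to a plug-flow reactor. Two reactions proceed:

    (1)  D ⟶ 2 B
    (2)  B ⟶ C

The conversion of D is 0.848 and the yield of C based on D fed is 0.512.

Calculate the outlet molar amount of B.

990 kmol/h

Conversion of D: D consumed = 1ξ₁ = 0.848 × 836 → ξ₁ = 708.9 kmol/h.
Yield of C: 1ξ₂ / 836 = 0.512 → ξ₂ = 428 kmol/h.
Outlet amounts (n = n₀ + Σ ν·ξ):
  D: 836 − 1(708.9) = 127.1
  B: 0 + 2(708.9) − 1(428) = 989.8
  C: 0 + 1(428) = 428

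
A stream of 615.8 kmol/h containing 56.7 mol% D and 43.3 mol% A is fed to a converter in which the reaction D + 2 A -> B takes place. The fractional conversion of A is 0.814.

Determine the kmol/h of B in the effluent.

A reacted = 0.814 × 266.6 = 217 kmol/h; ν_A = −2, so ξ = 217/2 = 108.5 kmol/h.
Outlet amounts (n = n₀ + ν ξ):
  D: 349.2 − 1(108.5) = 240.6
  A: 266.6 − 2(108.5) = 49.6
  B: 0 + 1(108.5) = 108.5

109 kmol/h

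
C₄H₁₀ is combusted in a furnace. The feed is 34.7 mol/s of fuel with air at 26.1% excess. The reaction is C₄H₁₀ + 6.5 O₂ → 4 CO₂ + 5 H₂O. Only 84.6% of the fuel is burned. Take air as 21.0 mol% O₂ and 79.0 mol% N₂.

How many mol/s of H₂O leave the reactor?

Stoichiometric O₂ = 6.5 × 34.7 = 225.6 mol/s; O₂ fed = 225.6 × 1.261 = 284.4 mol/s.
N₂ fed = 284.4 × 79/21 = 1070 mol/s.
Fuel reacted = 0.846 × 34.7 → ξ = 29.36 mol/s.
Outlet (n = n₀ + ν ξ):
  C₄H₁₀: 34.7 − 1(29.36) = 5.344
  O₂: 284.4 − 6.5(29.36) = 93.6
  N₂: 1070 (inert)
  CO₂: 0 + 4(29.36) = 117.4
  H₂O: 0 + 5(29.36) = 146.8

147 mol/s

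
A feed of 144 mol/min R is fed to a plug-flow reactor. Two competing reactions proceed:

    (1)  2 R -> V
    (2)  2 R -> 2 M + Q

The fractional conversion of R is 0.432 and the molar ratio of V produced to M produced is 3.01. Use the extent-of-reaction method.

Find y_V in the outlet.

0.219

Conversion of R: R consumed = 0.432 × 144 = 62.21 mol/min = 2ξ₁ + 2ξ₂.
Selectivity: 1ξ₁ / (2ξ₂) = 3.01 → ξ₁ = 6.02 ξ₂.
Substitute: (2·6.02 + 2) ξ₂ = 62.21 → ξ₂ = 4.431 mol/min, ξ₁ = 26.67 mol/min.
Outlet amounts (n = n₀ + Σ ν·ξ):
  R: 144 − 2(26.67) − 2(4.431) = 81.79
  V: 0 + 1(26.67) = 26.67
  M: 0 + 2(4.431) = 8.862
  Q: 0 + 1(4.431) = 4.431
Total out = 121.8 mol/min; y_V = 26.67 / 121.8 = 0.2191.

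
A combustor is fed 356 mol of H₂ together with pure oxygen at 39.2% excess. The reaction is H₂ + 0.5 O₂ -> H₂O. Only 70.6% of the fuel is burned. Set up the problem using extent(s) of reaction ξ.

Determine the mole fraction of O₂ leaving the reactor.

0.255

Stoichiometric O₂ = 0.5 × 356 = 178 mol; O₂ fed = 178 × 1.392 = 247.8 mol.
Fuel reacted = 0.706 × 356 → ξ = 251.3 mol.
Outlet (n = n₀ + ν ξ):
  H₂: 356 − 1(251.3) = 104.7
  O₂: 247.8 − 0.5(251.3) = 122.1
  H₂O: 0 + 1(251.3) = 251.3
Total out = 478.1 mol; y_O₂ = 122.1 / 478.1 = 0.2554.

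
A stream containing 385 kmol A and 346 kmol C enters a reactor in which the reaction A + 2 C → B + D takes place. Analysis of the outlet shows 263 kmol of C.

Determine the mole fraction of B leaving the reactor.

0.0602

For C: n = n₀ − 2ξ → 263 = 346 − 2ξ, giving ξ = 41.5 kmol.
Outlet amounts (n = n₀ + ν ξ):
  A: 385 − 1(41.5) = 343.5
  C: 346 − 2(41.5) = 263
  B: 0 + 1(41.5) = 41.5
  D: 0 + 1(41.5) = 41.5
Total out = 689.5 kmol; y_B = 41.5 / 689.5 = 0.06019.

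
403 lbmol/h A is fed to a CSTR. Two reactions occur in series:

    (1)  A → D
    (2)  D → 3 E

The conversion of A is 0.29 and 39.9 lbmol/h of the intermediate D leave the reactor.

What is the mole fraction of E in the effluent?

0.415

Conversion of A: A consumed = 1ξ₁ = 0.29 × 403 → ξ₁ = 116.9 lbmol/h.
D balance: n_D = 0 + 1ξ₁ − 1ξ₂ = 39.9 → ξ₂ = (1·116.9 − 39.9)/1 = 76.97 lbmol/h.
Outlet amounts (n = n₀ + Σ ν·ξ):
  A: 403 − 1(116.9) = 286.1
  D: 0 + 1(116.9) − 1(76.97) = 39.9
  E: 0 + 3(76.97) = 230.9
Total out = 556.9 lbmol/h; y_E = 230.9 / 556.9 = 0.4146.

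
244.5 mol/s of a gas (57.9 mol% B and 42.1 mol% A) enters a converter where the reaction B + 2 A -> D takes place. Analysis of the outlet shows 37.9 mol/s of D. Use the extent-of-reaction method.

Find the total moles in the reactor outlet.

For D: n = n₀ + 1ξ → 37.9 = 0 + 1ξ, giving ξ = 37.9 mol/s.
Outlet amounts (n = n₀ + ν ξ):
  B: 141.6 − 1(37.9) = 103.7
  A: 102.9 − 2(37.9) = 27.13
  D: 0 + 1(37.9) = 37.9
Total out = 103.7 + 27.13 + 37.9 = 168.7 mol/s.

169 mol/s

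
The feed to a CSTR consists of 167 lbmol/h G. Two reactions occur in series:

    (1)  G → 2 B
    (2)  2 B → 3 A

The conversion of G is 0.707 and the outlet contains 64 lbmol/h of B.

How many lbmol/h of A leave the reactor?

Conversion of G: G consumed = 1ξ₁ = 0.707 × 167 → ξ₁ = 118.1 lbmol/h.
B balance: n_B = 0 + 2ξ₁ − 2ξ₂ = 64 → ξ₂ = (2·118.1 − 64)/2 = 86.07 lbmol/h.
Outlet amounts (n = n₀ + Σ ν·ξ):
  G: 167 − 1(118.1) = 48.93
  B: 0 + 2(118.1) − 2(86.07) = 64
  A: 0 + 3(86.07) = 258.2

258 lbmol/h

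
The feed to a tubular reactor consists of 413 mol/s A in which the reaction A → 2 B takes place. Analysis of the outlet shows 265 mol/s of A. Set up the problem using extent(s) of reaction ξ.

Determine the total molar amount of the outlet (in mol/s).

For A: n = n₀ − 1ξ → 265 = 413 − 1ξ, giving ξ = 148 mol/s.
Outlet amounts (n = n₀ + ν ξ):
  A: 413 − 1(148) = 265
  B: 0 + 2(148) = 296
Total out = 265 + 296 = 561 mol/s.

561 mol/s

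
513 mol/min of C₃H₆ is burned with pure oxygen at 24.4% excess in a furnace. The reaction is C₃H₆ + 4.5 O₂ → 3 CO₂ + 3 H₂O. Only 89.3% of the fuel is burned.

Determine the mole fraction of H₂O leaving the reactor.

0.38

Stoichiometric O₂ = 4.5 × 513 = 2308 mol/min; O₂ fed = 2308 × 1.244 = 2872 mol/min.
Fuel reacted = 0.893 × 513 → ξ = 458.1 mol/min.
Outlet (n = n₀ + ν ξ):
  C₃H₆: 513 − 1(458.1) = 54.89
  O₂: 2872 − 4.5(458.1) = 810.3
  CO₂: 0 + 3(458.1) = 1374
  H₂O: 0 + 3(458.1) = 1374
Total out = 3614 mol/min; y_H₂O = 1374 / 3614 = 0.3803.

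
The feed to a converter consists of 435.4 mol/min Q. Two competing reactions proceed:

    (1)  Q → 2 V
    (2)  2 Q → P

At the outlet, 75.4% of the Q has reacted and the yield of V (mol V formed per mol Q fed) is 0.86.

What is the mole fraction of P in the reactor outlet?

0.128

Yield of V: 2ξ₁ / 435.4 = 0.86 → ξ₁ = 187.2 mol/min.
Conversion of Q: 1ξ₁ + 2ξ₂ = 0.754 × 435.4 = 328.3 → ξ₂ = 70.53 mol/min.
Outlet amounts (n = n₀ + Σ ν·ξ):
  Q: 435.4 − 1(187.2) − 2(70.53) = 107.1
  V: 0 + 2(187.2) = 374.4
  P: 0 + 1(70.53) = 70.53
Total out = 552.1 mol/min; y_P = 70.53 / 552.1 = 0.1278.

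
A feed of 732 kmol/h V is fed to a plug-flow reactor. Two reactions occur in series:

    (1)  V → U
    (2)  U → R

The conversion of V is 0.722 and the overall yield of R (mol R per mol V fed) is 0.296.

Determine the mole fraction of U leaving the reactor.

Conversion of V: V consumed = 1ξ₁ = 0.722 × 732 → ξ₁ = 528.5 kmol/h.
Yield of R: 1ξ₂ / 732 = 0.296 → ξ₂ = 216.7 kmol/h.
Outlet amounts (n = n₀ + Σ ν·ξ):
  V: 732 − 1(528.5) = 203.5
  U: 0 + 1(528.5) − 1(216.7) = 311.8
  R: 0 + 1(216.7) = 216.7
Total out = 732 kmol/h; y_U = 311.8 / 732 = 0.426.

0.426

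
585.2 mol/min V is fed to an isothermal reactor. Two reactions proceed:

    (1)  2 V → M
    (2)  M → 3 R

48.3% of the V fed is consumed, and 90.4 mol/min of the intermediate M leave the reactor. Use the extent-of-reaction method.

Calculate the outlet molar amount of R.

Conversion of V: V consumed = 2ξ₁ = 0.483 × 585.2 → ξ₁ = 141.3 mol/min.
M balance: n_M = 0 + 1ξ₁ − 1ξ₂ = 90.4 → ξ₂ = (1·141.3 − 90.4)/1 = 50.93 mol/min.
Outlet amounts (n = n₀ + Σ ν·ξ):
  V: 585.2 − 2(141.3) = 302.5
  M: 0 + 1(141.3) − 1(50.93) = 90.4
  R: 0 + 3(50.93) = 152.8

153 mol/min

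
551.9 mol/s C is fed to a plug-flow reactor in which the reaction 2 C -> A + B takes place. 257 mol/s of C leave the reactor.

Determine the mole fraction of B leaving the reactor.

0.267

For C: n = n₀ − 2ξ → 257 = 551.9 − 2ξ, giving ξ = 147.4 mol/s.
Outlet amounts (n = n₀ + ν ξ):
  C: 551.9 − 2(147.4) = 257
  A: 0 + 1(147.4) = 147.4
  B: 0 + 1(147.4) = 147.4
Total out = 551.9 mol/s; y_B = 147.4 / 551.9 = 0.2672.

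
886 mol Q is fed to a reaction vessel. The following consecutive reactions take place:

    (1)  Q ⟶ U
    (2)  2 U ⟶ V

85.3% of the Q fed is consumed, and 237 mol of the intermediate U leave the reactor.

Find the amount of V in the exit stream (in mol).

259 mol

Conversion of Q: Q consumed = 1ξ₁ = 0.853 × 886 → ξ₁ = 755.8 mol.
U balance: n_U = 0 + 1ξ₁ − 2ξ₂ = 237 → ξ₂ = (1·755.8 − 237)/2 = 259.4 mol.
Outlet amounts (n = n₀ + Σ ν·ξ):
  Q: 886 − 1(755.8) = 130.2
  U: 0 + 1(755.8) − 2(259.4) = 237
  V: 0 + 1(259.4) = 259.4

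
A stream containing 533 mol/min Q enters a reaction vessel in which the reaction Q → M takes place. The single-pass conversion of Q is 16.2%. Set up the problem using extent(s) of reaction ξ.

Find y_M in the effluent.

0.162

Q reacted = 0.162 × 533 = 86.35 mol/min; ν_Q = −1, so ξ = 86.35/1 = 86.35 mol/min.
Outlet amounts (n = n₀ + ν ξ):
  Q: 533 − 1(86.35) = 446.7
  M: 0 + 1(86.35) = 86.35
Total out = 533 mol/min; y_M = 86.35 / 533 = 0.162.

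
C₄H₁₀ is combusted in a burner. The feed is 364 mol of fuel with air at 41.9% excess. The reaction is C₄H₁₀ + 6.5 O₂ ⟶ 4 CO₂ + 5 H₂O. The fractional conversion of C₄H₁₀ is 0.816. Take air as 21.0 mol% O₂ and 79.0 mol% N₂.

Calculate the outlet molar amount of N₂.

Stoichiometric O₂ = 6.5 × 364 = 2366 mol; O₂ fed = 2366 × 1.419 = 3357 mol.
N₂ fed = 3357 × 79/21 = 12630 mol.
Fuel reacted = 0.816 × 364 → ξ = 297 mol.
Outlet (n = n₀ + ν ξ):
  C₄H₁₀: 364 − 1(297) = 66.98
  O₂: 3357 − 6.5(297) = 1427
  N₂: 12630 (inert)
  CO₂: 0 + 4(297) = 1188
  H₂O: 0 + 5(297) = 1485

12600 mol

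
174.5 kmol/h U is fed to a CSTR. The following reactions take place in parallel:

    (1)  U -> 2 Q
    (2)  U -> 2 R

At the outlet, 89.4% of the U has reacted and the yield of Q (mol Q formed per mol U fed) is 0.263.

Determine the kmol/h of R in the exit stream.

Yield of Q: 2ξ₁ / 174.5 = 0.263 → ξ₁ = 22.95 kmol/h.
Conversion of U: 1ξ₁ + 1ξ₂ = 0.894 × 174.5 = 156 → ξ₂ = 133.1 kmol/h.
Outlet amounts (n = n₀ + Σ ν·ξ):
  U: 174.5 − 1(22.95) − 1(133.1) = 18.5
  Q: 0 + 2(22.95) = 45.89
  R: 0 + 2(133.1) = 266.1

266 kmol/h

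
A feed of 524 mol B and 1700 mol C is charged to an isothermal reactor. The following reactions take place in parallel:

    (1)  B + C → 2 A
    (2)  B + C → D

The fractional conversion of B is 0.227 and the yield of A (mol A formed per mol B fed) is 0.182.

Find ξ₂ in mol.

Yield of A: 2ξ₁ / 524 = 0.182 → ξ₁ = 47.68 mol.
Conversion of B: 1ξ₁ + 1ξ₂ = 0.227 × 524 = 118.9 → ξ₂ = 71.26 mol.
Outlet amounts (n = n₀ + Σ ν·ξ):
  B: 524 − 1(47.68) − 1(71.26) = 405.1
  C: 1700 − 1(47.68) − 1(71.26) = 1581
  A: 0 + 2(47.68) = 95.37
  D: 0 + 1(71.26) = 71.26

ξ₂ = 71.3 mol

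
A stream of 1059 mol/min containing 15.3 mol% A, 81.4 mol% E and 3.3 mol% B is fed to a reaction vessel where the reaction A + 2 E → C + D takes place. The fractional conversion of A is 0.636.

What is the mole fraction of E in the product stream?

A reacted = 0.636 × 162 = 103 mol/min; ν_A = −1, so ξ = 103/1 = 103 mol/min.
Outlet amounts (n = n₀ + ν ξ):
  A: 162 − 1(103) = 58.98
  E: 862 − 2(103) = 655.9
  C: 0 + 1(103) = 103
  D: 0 + 1(103) = 103
  B: 34.95 (inert)
Total out = 956 mol/min; y_E = 655.9 / 956 = 0.6862.

0.686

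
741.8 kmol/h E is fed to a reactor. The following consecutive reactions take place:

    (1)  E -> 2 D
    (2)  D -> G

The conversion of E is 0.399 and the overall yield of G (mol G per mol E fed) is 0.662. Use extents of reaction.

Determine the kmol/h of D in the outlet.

101 kmol/h

Conversion of E: E consumed = 1ξ₁ = 0.399 × 741.8 → ξ₁ = 296 kmol/h.
Yield of G: 1ξ₂ / 741.8 = 0.662 → ξ₂ = 491.1 kmol/h.
Outlet amounts (n = n₀ + Σ ν·ξ):
  E: 741.8 − 1(296) = 445.8
  D: 0 + 2(296) − 1(491.1) = 100.9
  G: 0 + 1(491.1) = 491.1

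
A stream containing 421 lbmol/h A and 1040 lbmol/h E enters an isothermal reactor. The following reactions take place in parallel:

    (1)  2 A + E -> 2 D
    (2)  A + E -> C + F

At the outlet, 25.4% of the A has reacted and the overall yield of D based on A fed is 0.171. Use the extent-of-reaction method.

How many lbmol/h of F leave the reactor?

34.9 lbmol/h

Yield of D: 2ξ₁ / 421 = 0.171 → ξ₁ = 36 lbmol/h.
Conversion of A: 2ξ₁ + 1ξ₂ = 0.254 × 421 = 106.9 → ξ₂ = 34.94 lbmol/h.
Outlet amounts (n = n₀ + Σ ν·ξ):
  A: 421 − 2(36) − 1(34.94) = 314.1
  E: 1040 − 1(36) − 1(34.94) = 969.1
  D: 0 + 2(36) = 71.99
  C: 0 + 1(34.94) = 34.94
  F: 0 + 1(34.94) = 34.94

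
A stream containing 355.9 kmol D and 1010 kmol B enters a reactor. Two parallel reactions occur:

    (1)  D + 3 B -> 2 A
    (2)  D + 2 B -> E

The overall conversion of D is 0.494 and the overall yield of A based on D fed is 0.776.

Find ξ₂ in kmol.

Yield of A: 2ξ₁ / 355.9 = 0.776 → ξ₁ = 138.1 kmol.
Conversion of D: 1ξ₁ + 1ξ₂ = 0.494 × 355.9 = 175.8 → ξ₂ = 37.73 kmol.
Outlet amounts (n = n₀ + Σ ν·ξ):
  D: 355.9 − 1(138.1) − 1(37.73) = 180.1
  B: 1010 − 3(138.1) − 2(37.73) = 520.3
  A: 0 + 2(138.1) = 276.2
  E: 0 + 1(37.73) = 37.73

ξ₂ = 37.7 kmol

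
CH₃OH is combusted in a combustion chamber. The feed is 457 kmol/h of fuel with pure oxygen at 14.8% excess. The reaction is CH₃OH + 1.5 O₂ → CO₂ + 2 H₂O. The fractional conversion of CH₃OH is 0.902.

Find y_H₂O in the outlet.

Stoichiometric O₂ = 1.5 × 457 = 685.5 kmol/h; O₂ fed = 685.5 × 1.148 = 787 kmol/h.
Fuel reacted = 0.902 × 457 → ξ = 412.2 kmol/h.
Outlet (n = n₀ + ν ξ):
  CH₃OH: 457 − 1(412.2) = 44.79
  O₂: 787 − 1.5(412.2) = 168.6
  CO₂: 0 + 1(412.2) = 412.2
  H₂O: 0 + 2(412.2) = 824.4
Total out = 1450 kmol/h; y_H₂O = 824.4 / 1450 = 0.5685.

0.569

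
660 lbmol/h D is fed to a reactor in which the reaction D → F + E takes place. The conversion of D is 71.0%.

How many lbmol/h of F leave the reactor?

469 lbmol/h

D reacted = 0.71 × 660 = 468.6 lbmol/h; ν_D = −1, so ξ = 468.6/1 = 468.6 lbmol/h.
Outlet amounts (n = n₀ + ν ξ):
  D: 660 − 1(468.6) = 191.4
  F: 0 + 1(468.6) = 468.6
  E: 0 + 1(468.6) = 468.6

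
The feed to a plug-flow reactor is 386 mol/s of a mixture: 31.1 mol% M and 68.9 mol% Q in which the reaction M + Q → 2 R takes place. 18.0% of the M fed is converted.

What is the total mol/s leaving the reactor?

386 mol/s

M reacted = 0.18 × 120 = 21.61 mol/s; ν_M = −1, so ξ = 21.61/1 = 21.61 mol/s.
Outlet amounts (n = n₀ + ν ξ):
  M: 120 − 1(21.61) = 98.44
  Q: 266 − 1(21.61) = 244.3
  R: 0 + 2(21.61) = 43.22
Total out = 98.44 + 244.3 + 43.22 = 386 mol/s.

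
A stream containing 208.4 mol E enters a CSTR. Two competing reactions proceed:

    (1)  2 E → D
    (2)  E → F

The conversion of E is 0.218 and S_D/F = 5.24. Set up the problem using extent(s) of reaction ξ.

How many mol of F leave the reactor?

Conversion of E: E consumed = 0.218 × 208.4 = 45.43 mol = 2ξ₁ + 1ξ₂.
Selectivity: 1ξ₁ / (1ξ₂) = 5.24 → ξ₁ = 5.24 ξ₂.
Substitute: (2·5.24 + 1) ξ₂ = 45.43 → ξ₂ = 3.957 mol, ξ₁ = 20.74 mol.
Outlet amounts (n = n₀ + Σ ν·ξ):
  E: 208.4 − 2(20.74) − 1(3.957) = 163
  D: 0 + 1(20.74) = 20.74
  F: 0 + 1(3.957) = 3.957

3.96 mol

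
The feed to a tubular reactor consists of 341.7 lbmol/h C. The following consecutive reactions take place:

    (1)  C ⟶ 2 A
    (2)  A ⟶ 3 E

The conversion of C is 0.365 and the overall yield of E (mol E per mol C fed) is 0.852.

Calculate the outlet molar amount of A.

Conversion of C: C consumed = 1ξ₁ = 0.365 × 341.7 → ξ₁ = 124.7 lbmol/h.
Yield of E: 3ξ₂ / 341.7 = 0.852 → ξ₂ = 97.04 lbmol/h.
Outlet amounts (n = n₀ + Σ ν·ξ):
  C: 341.7 − 1(124.7) = 217
  A: 0 + 2(124.7) − 1(97.04) = 152.4
  E: 0 + 3(97.04) = 291.1

152 lbmol/h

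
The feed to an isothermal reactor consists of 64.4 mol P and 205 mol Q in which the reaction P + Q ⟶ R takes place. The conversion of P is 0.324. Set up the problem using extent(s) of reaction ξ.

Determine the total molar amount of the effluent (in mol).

249 mol

P reacted = 0.324 × 64.4 = 20.87 mol; ν_P = −1, so ξ = 20.87/1 = 20.87 mol.
Outlet amounts (n = n₀ + ν ξ):
  P: 64.4 − 1(20.87) = 43.53
  Q: 205 − 1(20.87) = 184.1
  R: 0 + 1(20.87) = 20.87
Total out = 43.53 + 184.1 + 20.87 = 248.5 mol.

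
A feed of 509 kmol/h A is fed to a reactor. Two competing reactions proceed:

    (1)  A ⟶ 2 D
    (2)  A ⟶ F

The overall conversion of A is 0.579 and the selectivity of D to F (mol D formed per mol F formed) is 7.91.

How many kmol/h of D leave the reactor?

Conversion of A: A consumed = 0.579 × 509 = 294.7 kmol/h = 1ξ₁ + 1ξ₂.
Selectivity: 2ξ₁ / (1ξ₂) = 7.91 → ξ₁ = 3.955 ξ₂.
Substitute: (1·3.955 + 1) ξ₂ = 294.7 → ξ₂ = 59.48 kmol/h, ξ₁ = 235.2 kmol/h.
Outlet amounts (n = n₀ + Σ ν·ξ):
  A: 509 − 1(235.2) − 1(59.48) = 214.3
  D: 0 + 2(235.2) = 470.5
  F: 0 + 1(59.48) = 59.48

470 kmol/h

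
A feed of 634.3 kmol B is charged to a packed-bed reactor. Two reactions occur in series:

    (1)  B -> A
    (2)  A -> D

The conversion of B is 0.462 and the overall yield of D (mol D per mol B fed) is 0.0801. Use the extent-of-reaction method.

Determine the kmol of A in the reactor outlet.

242 kmol

Conversion of B: B consumed = 1ξ₁ = 0.462 × 634.3 → ξ₁ = 293 kmol.
Yield of D: 1ξ₂ / 634.3 = 0.0801 → ξ₂ = 50.81 kmol.
Outlet amounts (n = n₀ + Σ ν·ξ):
  B: 634.3 − 1(293) = 341.3
  A: 0 + 1(293) − 1(50.81) = 242.2
  D: 0 + 1(50.81) = 50.81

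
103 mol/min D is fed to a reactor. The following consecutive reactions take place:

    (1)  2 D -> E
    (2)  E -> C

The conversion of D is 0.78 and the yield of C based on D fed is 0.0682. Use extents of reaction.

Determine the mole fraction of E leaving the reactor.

0.528

Conversion of D: D consumed = 2ξ₁ = 0.78 × 103 → ξ₁ = 40.17 mol/min.
Yield of C: 1ξ₂ / 103 = 0.0682 → ξ₂ = 7.025 mol/min.
Outlet amounts (n = n₀ + Σ ν·ξ):
  D: 103 − 2(40.17) = 22.66
  E: 0 + 1(40.17) − 1(7.025) = 33.15
  C: 0 + 1(7.025) = 7.025
Total out = 62.83 mol/min; y_E = 33.15 / 62.83 = 0.5275.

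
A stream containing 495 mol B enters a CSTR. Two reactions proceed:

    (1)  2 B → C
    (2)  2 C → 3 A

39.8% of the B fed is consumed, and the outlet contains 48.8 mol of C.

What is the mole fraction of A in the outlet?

0.177

Conversion of B: B consumed = 2ξ₁ = 0.398 × 495 → ξ₁ = 98.51 mol.
C balance: n_C = 0 + 1ξ₁ − 2ξ₂ = 48.8 → ξ₂ = (1·98.51 − 48.8)/2 = 24.85 mol.
Outlet amounts (n = n₀ + Σ ν·ξ):
  B: 495 − 2(98.51) = 298
  C: 0 + 1(98.51) − 2(24.85) = 48.8
  A: 0 + 3(24.85) = 74.56
Total out = 421.3 mol; y_A = 74.56 / 421.3 = 0.177.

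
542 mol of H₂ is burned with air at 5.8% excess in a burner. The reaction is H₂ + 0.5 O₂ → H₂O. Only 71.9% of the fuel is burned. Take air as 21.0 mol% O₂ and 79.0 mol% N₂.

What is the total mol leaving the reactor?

Stoichiometric O₂ = 0.5 × 542 = 271 mol; O₂ fed = 271 × 1.058 = 286.7 mol.
N₂ fed = 286.7 × 79/21 = 1079 mol.
Fuel reacted = 0.719 × 542 → ξ = 389.7 mol.
Outlet (n = n₀ + ν ξ):
  H₂: 542 − 1(389.7) = 152.3
  O₂: 286.7 − 0.5(389.7) = 91.87
  N₂: 1079 (inert)
  H₂O: 0 + 1(389.7) = 389.7
Total out = 152.3 + 91.87 + 1079 + 389.7 = 1712 mol.

1710 mol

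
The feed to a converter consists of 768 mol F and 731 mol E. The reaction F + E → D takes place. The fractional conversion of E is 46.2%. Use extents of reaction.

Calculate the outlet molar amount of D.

338 mol

E reacted = 0.462 × 731 = 337.7 mol; ν_E = −1, so ξ = 337.7/1 = 337.7 mol.
Outlet amounts (n = n₀ + ν ξ):
  F: 768 − 1(337.7) = 430.3
  E: 731 − 1(337.7) = 393.3
  D: 0 + 1(337.7) = 337.7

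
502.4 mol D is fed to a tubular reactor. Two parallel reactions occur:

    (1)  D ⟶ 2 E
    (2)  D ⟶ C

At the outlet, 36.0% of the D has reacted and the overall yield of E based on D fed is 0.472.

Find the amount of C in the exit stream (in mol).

Yield of E: 2ξ₁ / 502.4 = 0.472 → ξ₁ = 118.6 mol.
Conversion of D: 1ξ₁ + 1ξ₂ = 0.36 × 502.4 = 180.9 → ξ₂ = 62.3 mol.
Outlet amounts (n = n₀ + Σ ν·ξ):
  D: 502.4 − 1(118.6) − 1(62.3) = 321.5
  E: 0 + 2(118.6) = 237.1
  C: 0 + 1(62.3) = 62.3

62.3 mol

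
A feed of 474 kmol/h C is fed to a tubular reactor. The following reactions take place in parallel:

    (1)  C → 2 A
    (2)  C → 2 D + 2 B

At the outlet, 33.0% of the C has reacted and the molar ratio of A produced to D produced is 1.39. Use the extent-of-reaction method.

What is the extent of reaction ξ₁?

ξ₁ = 91 kmol/h

Conversion of C: C consumed = 0.33 × 474 = 156.4 kmol/h = 1ξ₁ + 1ξ₂.
Selectivity: 2ξ₁ / (2ξ₂) = 1.39 → ξ₁ = 1.39 ξ₂.
Substitute: (1·1.39 + 1) ξ₂ = 156.4 → ξ₂ = 65.45 kmol/h, ξ₁ = 90.97 kmol/h.
Outlet amounts (n = n₀ + Σ ν·ξ):
  C: 474 − 1(90.97) − 1(65.45) = 317.6
  A: 0 + 2(90.97) = 181.9
  D: 0 + 2(65.45) = 130.9
  B: 0 + 2(65.45) = 130.9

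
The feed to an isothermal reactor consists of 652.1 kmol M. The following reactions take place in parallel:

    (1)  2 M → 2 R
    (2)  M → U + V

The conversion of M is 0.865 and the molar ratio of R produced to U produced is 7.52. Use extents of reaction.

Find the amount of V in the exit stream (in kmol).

Conversion of M: M consumed = 0.865 × 652.1 = 564.1 kmol = 2ξ₁ + 1ξ₂.
Selectivity: 2ξ₁ / (1ξ₂) = 7.52 → ξ₁ = 3.76 ξ₂.
Substitute: (2·3.76 + 1) ξ₂ = 564.1 → ξ₂ = 66.2 kmol, ξ₁ = 248.9 kmol.
Outlet amounts (n = n₀ + Σ ν·ξ):
  M: 652.1 − 2(248.9) − 1(66.2) = 88.03
  R: 0 + 2(248.9) = 497.9
  U: 0 + 1(66.2) = 66.2
  V: 0 + 1(66.2) = 66.2

66.2 kmol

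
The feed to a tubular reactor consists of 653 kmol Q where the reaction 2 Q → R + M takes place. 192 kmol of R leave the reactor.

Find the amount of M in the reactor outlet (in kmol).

192 kmol

For R: n = n₀ + 1ξ → 192 = 0 + 1ξ, giving ξ = 192 kmol.
Outlet amounts (n = n₀ + ν ξ):
  Q: 653 − 2(192) = 269
  R: 0 + 1(192) = 192
  M: 0 + 1(192) = 192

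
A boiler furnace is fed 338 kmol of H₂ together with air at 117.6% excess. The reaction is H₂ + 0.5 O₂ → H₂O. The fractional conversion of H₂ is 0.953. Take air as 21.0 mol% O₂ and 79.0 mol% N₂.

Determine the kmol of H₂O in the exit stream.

Stoichiometric O₂ = 0.5 × 338 = 169 kmol; O₂ fed = 169 × 2.176 = 367.7 kmol.
N₂ fed = 367.7 × 79/21 = 1383 kmol.
Fuel reacted = 0.953 × 338 → ξ = 322.1 kmol.
Outlet (n = n₀ + ν ξ):
  H₂: 338 − 1(322.1) = 15.89
  O₂: 367.7 − 0.5(322.1) = 206.7
  N₂: 1383 (inert)
  H₂O: 0 + 1(322.1) = 322.1

322 kmol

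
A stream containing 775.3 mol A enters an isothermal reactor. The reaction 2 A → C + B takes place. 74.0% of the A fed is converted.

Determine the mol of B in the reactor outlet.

A reacted = 0.74 × 775.3 = 573.7 mol; ν_A = −2, so ξ = 573.7/2 = 286.9 mol.
Outlet amounts (n = n₀ + ν ξ):
  A: 775.3 − 2(286.9) = 201.6
  C: 0 + 1(286.9) = 286.9
  B: 0 + 1(286.9) = 286.9

287 mol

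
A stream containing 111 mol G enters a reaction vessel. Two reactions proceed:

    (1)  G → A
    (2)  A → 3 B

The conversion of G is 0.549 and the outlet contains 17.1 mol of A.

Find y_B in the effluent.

Conversion of G: G consumed = 1ξ₁ = 0.549 × 111 → ξ₁ = 60.94 mol.
A balance: n_A = 0 + 1ξ₁ − 1ξ₂ = 17.1 → ξ₂ = (1·60.94 − 17.1)/1 = 43.84 mol.
Outlet amounts (n = n₀ + Σ ν·ξ):
  G: 111 − 1(60.94) = 50.06
  A: 0 + 1(60.94) − 1(43.84) = 17.1
  B: 0 + 3(43.84) = 131.5
Total out = 198.7 mol; y_B = 131.5 / 198.7 = 0.662.

0.662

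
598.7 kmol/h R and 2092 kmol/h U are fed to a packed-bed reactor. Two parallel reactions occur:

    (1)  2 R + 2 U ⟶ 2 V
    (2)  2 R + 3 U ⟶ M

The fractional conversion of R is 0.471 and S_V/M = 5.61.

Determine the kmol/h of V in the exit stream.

208 kmol/h

Conversion of R: R consumed = 0.471 × 598.7 = 282 kmol/h = 2ξ₁ + 2ξ₂.
Selectivity: 2ξ₁ / (1ξ₂) = 5.61 → ξ₁ = 2.805 ξ₂.
Substitute: (2·2.805 + 2) ξ₂ = 282 → ξ₂ = 37.05 kmol/h, ξ₁ = 103.9 kmol/h.
Outlet amounts (n = n₀ + Σ ν·ξ):
  R: 598.7 − 2(103.9) − 2(37.05) = 316.7
  U: 2092 − 2(103.9) − 3(37.05) = 1773
  V: 0 + 2(103.9) = 207.9
  M: 0 + 1(37.05) = 37.05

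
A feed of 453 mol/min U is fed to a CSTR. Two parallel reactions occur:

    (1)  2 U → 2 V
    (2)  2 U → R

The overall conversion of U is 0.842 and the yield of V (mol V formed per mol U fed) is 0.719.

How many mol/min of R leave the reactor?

Yield of V: 2ξ₁ / 453 = 0.719 → ξ₁ = 162.9 mol/min.
Conversion of U: 2ξ₁ + 2ξ₂ = 0.842 × 453 = 381.4 → ξ₂ = 27.86 mol/min.
Outlet amounts (n = n₀ + Σ ν·ξ):
  U: 453 − 2(162.9) − 2(27.86) = 71.57
  V: 0 + 2(162.9) = 325.7
  R: 0 + 1(27.86) = 27.86

27.9 mol/min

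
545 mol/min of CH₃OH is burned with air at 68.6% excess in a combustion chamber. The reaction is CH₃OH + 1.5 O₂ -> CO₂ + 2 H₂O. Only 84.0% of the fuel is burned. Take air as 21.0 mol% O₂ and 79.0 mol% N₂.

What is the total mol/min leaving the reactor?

7340 mol/min

Stoichiometric O₂ = 1.5 × 545 = 817.5 mol/min; O₂ fed = 817.5 × 1.686 = 1378 mol/min.
N₂ fed = 1378 × 79/21 = 5185 mol/min.
Fuel reacted = 0.84 × 545 → ξ = 457.8 mol/min.
Outlet (n = n₀ + ν ξ):
  CH₃OH: 545 − 1(457.8) = 87.2
  O₂: 1378 − 1.5(457.8) = 691.6
  N₂: 5185 (inert)
  CO₂: 0 + 1(457.8) = 457.8
  H₂O: 0 + 2(457.8) = 915.6
Total out = 87.2 + 691.6 + 5185 + 457.8 + 915.6 = 7337 mol/min.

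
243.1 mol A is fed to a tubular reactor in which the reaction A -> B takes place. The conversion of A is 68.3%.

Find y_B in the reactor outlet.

A reacted = 0.683 × 243.1 = 166 mol; ν_A = −1, so ξ = 166/1 = 166 mol.
Outlet amounts (n = n₀ + ν ξ):
  A: 243.1 − 1(166) = 77.06
  B: 0 + 1(166) = 166
Total out = 243.1 mol; y_B = 166 / 243.1 = 0.683.

0.683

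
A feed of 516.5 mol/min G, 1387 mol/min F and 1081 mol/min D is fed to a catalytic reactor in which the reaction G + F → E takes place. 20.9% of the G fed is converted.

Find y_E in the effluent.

0.0375

G reacted = 0.209 × 516.5 = 107.9 mol/min; ν_G = −1, so ξ = 107.9/1 = 107.9 mol/min.
Outlet amounts (n = n₀ + ν ξ):
  G: 516.5 − 1(107.9) = 408.6
  F: 1387 − 1(107.9) = 1279
  E: 0 + 1(107.9) = 107.9
  D: 1081 (inert)
Total out = 2877 mol/min; y_E = 107.9 / 2877 = 0.03753.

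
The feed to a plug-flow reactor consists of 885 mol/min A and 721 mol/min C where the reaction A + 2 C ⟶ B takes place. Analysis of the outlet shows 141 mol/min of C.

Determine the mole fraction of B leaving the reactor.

For C: n = n₀ − 2ξ → 141 = 721 − 2ξ, giving ξ = 290 mol/min.
Outlet amounts (n = n₀ + ν ξ):
  A: 885 − 1(290) = 595
  C: 721 − 2(290) = 141
  B: 0 + 1(290) = 290
Total out = 1026 mol/min; y_B = 290 / 1026 = 0.2827.

0.283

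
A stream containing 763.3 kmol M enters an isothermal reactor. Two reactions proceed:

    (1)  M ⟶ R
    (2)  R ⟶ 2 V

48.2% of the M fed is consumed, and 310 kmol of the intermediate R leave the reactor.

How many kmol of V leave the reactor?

116 kmol

Conversion of M: M consumed = 1ξ₁ = 0.482 × 763.3 → ξ₁ = 367.9 kmol.
R balance: n_R = 0 + 1ξ₁ − 1ξ₂ = 310 → ξ₂ = (1·367.9 − 310)/1 = 57.91 kmol.
Outlet amounts (n = n₀ + Σ ν·ξ):
  M: 763.3 − 1(367.9) = 395.4
  R: 0 + 1(367.9) − 1(57.91) = 310
  V: 0 + 2(57.91) = 115.8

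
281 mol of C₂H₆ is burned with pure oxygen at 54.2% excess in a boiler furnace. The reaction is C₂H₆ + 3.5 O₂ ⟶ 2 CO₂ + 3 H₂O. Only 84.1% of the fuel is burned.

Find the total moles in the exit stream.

Stoichiometric O₂ = 3.5 × 281 = 983.5 mol; O₂ fed = 983.5 × 1.542 = 1517 mol.
Fuel reacted = 0.841 × 281 → ξ = 236.3 mol.
Outlet (n = n₀ + ν ξ):
  C₂H₆: 281 − 1(236.3) = 44.68
  O₂: 1517 − 3.5(236.3) = 689.4
  CO₂: 0 + 2(236.3) = 472.6
  H₂O: 0 + 3(236.3) = 709
Total out = 44.68 + 689.4 + 472.6 + 709 = 1916 mol.

1920 mol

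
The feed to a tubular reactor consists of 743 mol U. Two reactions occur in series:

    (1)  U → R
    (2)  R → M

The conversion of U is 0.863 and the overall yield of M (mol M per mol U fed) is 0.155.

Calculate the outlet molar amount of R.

Conversion of U: U consumed = 1ξ₁ = 0.863 × 743 → ξ₁ = 641.2 mol.
Yield of M: 1ξ₂ / 743 = 0.155 → ξ₂ = 115.2 mol.
Outlet amounts (n = n₀ + Σ ν·ξ):
  U: 743 − 1(641.2) = 101.8
  R: 0 + 1(641.2) − 1(115.2) = 526
  M: 0 + 1(115.2) = 115.2

526 mol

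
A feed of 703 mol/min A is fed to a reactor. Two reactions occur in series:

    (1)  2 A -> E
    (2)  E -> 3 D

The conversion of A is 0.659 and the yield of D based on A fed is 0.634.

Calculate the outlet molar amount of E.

83.1 mol/min

Conversion of A: A consumed = 2ξ₁ = 0.659 × 703 → ξ₁ = 231.6 mol/min.
Yield of D: 3ξ₂ / 703 = 0.634 → ξ₂ = 148.6 mol/min.
Outlet amounts (n = n₀ + Σ ν·ξ):
  A: 703 − 2(231.6) = 239.7
  E: 0 + 1(231.6) − 1(148.6) = 83.07
  D: 0 + 3(148.6) = 445.7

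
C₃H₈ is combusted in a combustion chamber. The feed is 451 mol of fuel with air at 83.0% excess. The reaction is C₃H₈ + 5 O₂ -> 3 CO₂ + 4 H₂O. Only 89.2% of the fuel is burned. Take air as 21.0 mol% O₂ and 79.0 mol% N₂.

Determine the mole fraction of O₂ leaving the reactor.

Stoichiometric O₂ = 5 × 451 = 2255 mol; O₂ fed = 2255 × 1.830 = 4127 mol.
N₂ fed = 4127 × 79/21 = 15520 mol.
Fuel reacted = 0.892 × 451 → ξ = 402.3 mol.
Outlet (n = n₀ + ν ξ):
  C₃H₈: 451 − 1(402.3) = 48.71
  O₂: 4127 − 5(402.3) = 2115
  N₂: 15520 (inert)
  CO₂: 0 + 3(402.3) = 1207
  H₂O: 0 + 4(402.3) = 1609
Total out = 20500 mol; y_O₂ = 2115 / 20500 = 0.1032.

0.103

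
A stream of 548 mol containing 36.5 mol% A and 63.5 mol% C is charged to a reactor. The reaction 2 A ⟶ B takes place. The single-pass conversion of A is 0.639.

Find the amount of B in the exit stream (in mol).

A reacted = 0.639 × 200 = 127.8 mol; ν_A = −2, so ξ = 127.8/2 = 63.91 mol.
Outlet amounts (n = n₀ + ν ξ):
  A: 200 − 2(63.91) = 72.21
  B: 0 + 1(63.91) = 63.91
  C: 348 (inert)

63.9 mol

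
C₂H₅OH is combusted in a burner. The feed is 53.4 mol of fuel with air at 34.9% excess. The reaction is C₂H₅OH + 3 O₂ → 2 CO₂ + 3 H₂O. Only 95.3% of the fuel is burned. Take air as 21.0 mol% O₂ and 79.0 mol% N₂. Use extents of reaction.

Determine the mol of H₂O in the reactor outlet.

Stoichiometric O₂ = 3 × 53.4 = 160.2 mol; O₂ fed = 160.2 × 1.349 = 216.1 mol.
N₂ fed = 216.1 × 79/21 = 813 mol.
Fuel reacted = 0.953 × 53.4 → ξ = 50.89 mol.
Outlet (n = n₀ + ν ξ):
  C₂H₅OH: 53.4 − 1(50.89) = 2.51
  O₂: 216.1 − 3(50.89) = 63.44
  N₂: 813 (inert)
  CO₂: 0 + 2(50.89) = 101.8
  H₂O: 0 + 3(50.89) = 152.7

153 mol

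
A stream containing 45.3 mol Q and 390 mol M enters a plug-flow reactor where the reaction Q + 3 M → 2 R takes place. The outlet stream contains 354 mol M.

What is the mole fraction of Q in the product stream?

0.081

For M: n = n₀ − 3ξ → 354 = 390 − 3ξ, giving ξ = 12 mol.
Outlet amounts (n = n₀ + ν ξ):
  Q: 45.3 − 1(12) = 33.3
  M: 390 − 3(12) = 354
  R: 0 + 2(12) = 24
Total out = 411.3 mol; y_Q = 33.3 / 411.3 = 0.08096.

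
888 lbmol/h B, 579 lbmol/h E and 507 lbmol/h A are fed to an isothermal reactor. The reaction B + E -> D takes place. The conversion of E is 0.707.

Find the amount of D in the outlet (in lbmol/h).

409 lbmol/h

E reacted = 0.707 × 579 = 409.4 lbmol/h; ν_E = −1, so ξ = 409.4/1 = 409.4 lbmol/h.
Outlet amounts (n = n₀ + ν ξ):
  B: 888 − 1(409.4) = 478.6
  E: 579 − 1(409.4) = 169.6
  D: 0 + 1(409.4) = 409.4
  A: 507 (inert)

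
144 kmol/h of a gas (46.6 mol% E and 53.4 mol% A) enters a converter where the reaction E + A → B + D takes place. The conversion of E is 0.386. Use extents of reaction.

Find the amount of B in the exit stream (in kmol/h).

25.9 kmol/h

E reacted = 0.386 × 67.1 = 25.9 kmol/h; ν_E = −1, so ξ = 25.9/1 = 25.9 kmol/h.
Outlet amounts (n = n₀ + ν ξ):
  E: 67.1 − 1(25.9) = 41.2
  A: 76.9 − 1(25.9) = 50.99
  B: 0 + 1(25.9) = 25.9
  D: 0 + 1(25.9) = 25.9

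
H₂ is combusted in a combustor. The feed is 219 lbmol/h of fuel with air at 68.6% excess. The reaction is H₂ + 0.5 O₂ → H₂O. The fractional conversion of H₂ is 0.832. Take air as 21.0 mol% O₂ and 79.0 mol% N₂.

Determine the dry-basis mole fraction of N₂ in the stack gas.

0.842

Stoichiometric O₂ = 0.5 × 219 = 109.5 lbmol/h; O₂ fed = 109.5 × 1.686 = 184.6 lbmol/h.
N₂ fed = 184.6 × 79/21 = 694.5 lbmol/h.
Fuel reacted = 0.832 × 219 → ξ = 182.2 lbmol/h.
Outlet (n = n₀ + ν ξ):
  H₂: 219 − 1(182.2) = 36.79
  O₂: 184.6 − 0.5(182.2) = 93.51
  N₂: 694.5 (inert)
  H₂O: 0 + 1(182.2) = 182.2
Dry total = 824.8 lbmol/h; y_N₂ (dry) = 694.5 / 824.8 = 0.842.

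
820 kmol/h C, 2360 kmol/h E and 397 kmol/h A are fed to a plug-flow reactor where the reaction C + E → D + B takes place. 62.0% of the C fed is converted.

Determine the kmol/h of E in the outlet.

C reacted = 0.62 × 820 = 508.4 kmol/h; ν_C = −1, so ξ = 508.4/1 = 508.4 kmol/h.
Outlet amounts (n = n₀ + ν ξ):
  C: 820 − 1(508.4) = 311.6
  E: 2360 − 1(508.4) = 1852
  D: 0 + 1(508.4) = 508.4
  B: 0 + 1(508.4) = 508.4
  A: 397 (inert)

1850 kmol/h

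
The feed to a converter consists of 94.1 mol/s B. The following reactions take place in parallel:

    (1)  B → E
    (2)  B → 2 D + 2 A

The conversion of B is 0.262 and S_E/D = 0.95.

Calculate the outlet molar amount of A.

Conversion of B: B consumed = 0.262 × 94.1 = 24.65 mol/s = 1ξ₁ + 1ξ₂.
Selectivity: 1ξ₁ / (2ξ₂) = 0.95 → ξ₁ = 1.9 ξ₂.
Substitute: (1·1.9 + 1) ξ₂ = 24.65 → ξ₂ = 8.501 mol/s, ξ₁ = 16.15 mol/s.
Outlet amounts (n = n₀ + Σ ν·ξ):
  B: 94.1 − 1(16.15) − 1(8.501) = 69.45
  E: 0 + 1(16.15) = 16.15
  D: 0 + 2(8.501) = 17
  A: 0 + 2(8.501) = 17

17 mol/s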